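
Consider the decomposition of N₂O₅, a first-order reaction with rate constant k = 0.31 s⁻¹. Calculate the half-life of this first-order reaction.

2.236 s

Step 1: For a first-order reaction, t₁/₂ = ln(2)/k
Step 2: t₁/₂ = ln(2)/0.31
Step 3: t₁/₂ = 0.6931/0.31 = 2.236 s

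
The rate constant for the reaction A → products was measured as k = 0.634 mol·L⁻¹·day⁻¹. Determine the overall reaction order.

zeroth order (0)

Step 1: The units of k for an nth-order reaction are (concentration)^(1-n)·(time)⁻¹.
Step 2: Here k has units mol·L⁻¹·day⁻¹, so the concentration exponent is 1.
Step 3: 1 - n = 1 ⇒ n = 0. The reaction is zeroth order.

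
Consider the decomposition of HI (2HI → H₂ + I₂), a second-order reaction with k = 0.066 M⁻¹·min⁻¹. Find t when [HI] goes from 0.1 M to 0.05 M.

151.5 min

Step 1: For second-order: t = (1/[HI] - 1/[HI]₀)/k
Step 2: t = (1/0.05 - 1/0.1)/0.066
Step 3: t = (20 - 10)/0.066
Step 4: t = 10/0.066 = 151.5 min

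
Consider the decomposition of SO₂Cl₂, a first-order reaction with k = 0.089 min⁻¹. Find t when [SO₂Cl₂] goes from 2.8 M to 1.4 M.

7.788 min

Step 1: For first-order: t = ln([SO₂Cl₂]₀/[SO₂Cl₂])/k
Step 2: t = ln(2.8/1.4)/0.089
Step 3: t = ln(2)/0.089
Step 4: t = 0.6931/0.089 = 7.788 min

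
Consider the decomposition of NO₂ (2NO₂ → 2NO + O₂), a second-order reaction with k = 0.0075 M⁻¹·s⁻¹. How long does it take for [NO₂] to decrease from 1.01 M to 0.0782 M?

1573 s

Step 1: For second-order: t = (1/[NO₂] - 1/[NO₂]₀)/k
Step 2: t = (1/0.0782 - 1/1.01)/0.0075
Step 3: t = (12.79 - 0.9901)/0.0075
Step 4: t = 11.8/0.0075 = 1573 s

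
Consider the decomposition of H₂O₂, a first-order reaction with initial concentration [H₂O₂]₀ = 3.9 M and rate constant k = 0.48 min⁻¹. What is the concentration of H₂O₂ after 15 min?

0.002912 M

Step 1: For a first-order reaction: [H₂O₂] = [H₂O₂]₀ × e^(-kt)
Step 2: [H₂O₂] = 3.9 × e^(-0.48 × 15)
Step 3: [H₂O₂] = 3.9 × e^(-7.2)
Step 4: [H₂O₂] = 3.9 × 0.000746586 = 0.002912 M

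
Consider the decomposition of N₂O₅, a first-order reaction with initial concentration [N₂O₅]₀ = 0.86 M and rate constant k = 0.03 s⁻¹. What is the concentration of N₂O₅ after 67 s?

0.1152 M

Step 1: For a first-order reaction: [N₂O₅] = [N₂O₅]₀ × e^(-kt)
Step 2: [N₂O₅] = 0.86 × e^(-0.03 × 67)
Step 3: [N₂O₅] = 0.86 × e^(-2.01)
Step 4: [N₂O₅] = 0.86 × 0.133989 = 0.1152 M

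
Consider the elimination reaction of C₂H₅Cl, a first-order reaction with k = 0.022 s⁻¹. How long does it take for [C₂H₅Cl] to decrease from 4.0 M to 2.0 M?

31.51 s

Step 1: For first-order: t = ln([C₂H₅Cl]₀/[C₂H₅Cl])/k
Step 2: t = ln(4.0/2.0)/0.022
Step 3: t = ln(2)/0.022
Step 4: t = 0.6931/0.022 = 31.51 s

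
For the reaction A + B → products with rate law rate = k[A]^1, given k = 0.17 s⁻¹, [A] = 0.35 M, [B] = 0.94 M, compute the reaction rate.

0.0595 M/s

Step 1: The rate law is rate = k[A]^1
Step 2: Note that the rate does not depend on [B] (zero order in B).
Step 3: rate = 0.17 × (0.35)^1 = 0.0595 M/s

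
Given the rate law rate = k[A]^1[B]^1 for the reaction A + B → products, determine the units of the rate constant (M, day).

M⁻¹·day⁻¹

Step 1: Overall order = 1 + 1 = 2.
Step 2: rate has units M·day⁻¹; [A]^1[B]^1 has units M^2.
Step 3: k = rate/([A]^1[B]^1), so units of k = M^(1-2)·day⁻¹ = M⁻¹·day⁻¹.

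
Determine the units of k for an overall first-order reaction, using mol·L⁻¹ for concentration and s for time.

s⁻¹

Step 1: For overall order n, rate = k × (concentration)^n.
Step 2: Rate has units mol·L⁻¹·s⁻¹; concentration term has units (mol·L⁻¹)^1.
Step 3: k = rate / (concentration)^n, so units of k = (mol·L⁻¹)^(1-1)·s⁻¹ = s⁻¹.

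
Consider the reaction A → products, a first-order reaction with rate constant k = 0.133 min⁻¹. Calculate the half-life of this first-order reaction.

5.212 min

Step 1: For a first-order reaction, t₁/₂ = ln(2)/k
Step 2: t₁/₂ = ln(2)/0.133
Step 3: t₁/₂ = 0.6931/0.133 = 5.212 min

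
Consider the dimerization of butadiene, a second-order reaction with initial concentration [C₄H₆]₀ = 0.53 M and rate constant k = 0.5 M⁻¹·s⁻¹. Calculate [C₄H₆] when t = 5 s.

0.228 M

Step 1: For a second-order reaction: 1/[C₄H₆] = 1/[C₄H₆]₀ + kt
Step 2: 1/[C₄H₆] = 1/0.53 + 0.5 × 5
Step 3: 1/[C₄H₆] = 1.887 + 2.5 = 4.387
Step 4: [C₄H₆] = 1/4.387 = 0.228 M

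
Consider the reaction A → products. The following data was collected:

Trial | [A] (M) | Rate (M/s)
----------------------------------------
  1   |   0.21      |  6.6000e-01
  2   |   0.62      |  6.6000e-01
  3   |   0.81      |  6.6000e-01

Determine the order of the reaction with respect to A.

zeroth order (0)

Step 1: Compare trials - when concentration changes, rate stays constant.
Step 2: rate₂/rate₁ = 6.6000e-01/6.6000e-01 = 1
Step 3: [A]₂/[A]₁ = 0.62/0.21 = 2.952
Step 4: Since rate ratio ≈ (conc ratio)^0, the reaction is zeroth order.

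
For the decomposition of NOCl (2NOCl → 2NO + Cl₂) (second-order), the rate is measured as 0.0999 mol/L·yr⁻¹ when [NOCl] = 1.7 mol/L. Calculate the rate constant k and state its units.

0.03457 (mol/L)⁻¹·yr⁻¹

Step 1: rate = k[NOCl]^2, so k = rate / [NOCl]^2.
Step 2: k = 0.0999 / (1.7)^2 = 0.0999 / 2.89.
Step 3: k = 0.03457 (mol/L)⁻¹·yr⁻¹.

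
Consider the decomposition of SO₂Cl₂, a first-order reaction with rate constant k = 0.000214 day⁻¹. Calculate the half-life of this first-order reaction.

3239 day

Step 1: For a first-order reaction, t₁/₂ = ln(2)/k
Step 2: t₁/₂ = ln(2)/0.000214
Step 3: t₁/₂ = 0.6931/0.000214 = 3239 day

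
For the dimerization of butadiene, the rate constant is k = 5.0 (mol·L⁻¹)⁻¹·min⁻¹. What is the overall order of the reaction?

second order (2)

Step 1: The units of k for an nth-order reaction are (concentration)^(1-n)·(time)⁻¹.
Step 2: Here k has units (mol·L⁻¹)⁻¹·min⁻¹, so the concentration exponent is -1.
Step 3: 1 - n = -1 ⇒ n = 2. The reaction is second order.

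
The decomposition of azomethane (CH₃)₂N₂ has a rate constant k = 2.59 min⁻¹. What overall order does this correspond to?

first order (1)

Step 1: The units of k for an nth-order reaction are (concentration)^(1-n)·(time)⁻¹.
Step 2: Here k has units min⁻¹, so the concentration exponent is 0.
Step 3: 1 - n = 0 ⇒ n = 1. The reaction is first order.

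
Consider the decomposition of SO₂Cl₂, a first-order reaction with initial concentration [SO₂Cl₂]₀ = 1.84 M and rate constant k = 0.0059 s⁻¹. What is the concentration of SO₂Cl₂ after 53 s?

1.346 M

Step 1: For a first-order reaction: [SO₂Cl₂] = [SO₂Cl₂]₀ × e^(-kt)
Step 2: [SO₂Cl₂] = 1.84 × e^(-0.0059 × 53)
Step 3: [SO₂Cl₂] = 1.84 × e^(-0.3127)
Step 4: [SO₂Cl₂] = 1.84 × 0.731469 = 1.346 M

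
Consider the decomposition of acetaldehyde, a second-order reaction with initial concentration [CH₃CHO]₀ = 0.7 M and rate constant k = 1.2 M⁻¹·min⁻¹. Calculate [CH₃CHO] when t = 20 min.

0.03933 M

Step 1: For a second-order reaction: 1/[CH₃CHO] = 1/[CH₃CHO]₀ + kt
Step 2: 1/[CH₃CHO] = 1/0.7 + 1.2 × 20
Step 3: 1/[CH₃CHO] = 1.429 + 24 = 25.43
Step 4: [CH₃CHO] = 1/25.43 = 0.03933 M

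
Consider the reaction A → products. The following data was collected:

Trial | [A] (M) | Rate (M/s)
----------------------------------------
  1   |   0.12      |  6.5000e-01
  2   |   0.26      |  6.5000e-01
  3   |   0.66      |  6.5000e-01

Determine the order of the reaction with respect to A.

zeroth order (0)

Step 1: Compare trials - when concentration changes, rate stays constant.
Step 2: rate₂/rate₁ = 6.5000e-01/6.5000e-01 = 1
Step 3: [A]₂/[A]₁ = 0.26/0.12 = 2.167
Step 4: Since rate ratio ≈ (conc ratio)^0, the reaction is zeroth order.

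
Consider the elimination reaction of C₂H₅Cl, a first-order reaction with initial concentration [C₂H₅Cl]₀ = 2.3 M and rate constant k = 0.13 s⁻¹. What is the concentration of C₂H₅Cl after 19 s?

0.1945 M

Step 1: For a first-order reaction: [C₂H₅Cl] = [C₂H₅Cl]₀ × e^(-kt)
Step 2: [C₂H₅Cl] = 2.3 × e^(-0.13 × 19)
Step 3: [C₂H₅Cl] = 2.3 × e^(-2.47)
Step 4: [C₂H₅Cl] = 2.3 × 0.0845849 = 0.1945 M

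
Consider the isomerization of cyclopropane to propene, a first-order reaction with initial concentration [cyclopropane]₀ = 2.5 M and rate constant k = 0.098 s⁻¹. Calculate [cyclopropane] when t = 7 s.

1.259 M

Step 1: For a first-order reaction: [cyclopropane] = [cyclopropane]₀ × e^(-kt)
Step 2: [cyclopropane] = 2.5 × e^(-0.098 × 7)
Step 3: [cyclopropane] = 2.5 × e^(-0.686)
Step 4: [cyclopropane] = 2.5 × 0.503586 = 1.259 M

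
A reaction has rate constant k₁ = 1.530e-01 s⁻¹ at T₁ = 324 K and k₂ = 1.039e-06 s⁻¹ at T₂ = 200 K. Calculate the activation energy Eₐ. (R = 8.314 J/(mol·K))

51.7 kJ/mol

Step 1: Use the two-temperature Arrhenius form: ln(k₂/k₁) = -Eₐ/R × (1/T₂ - 1/T₁)
Step 2: ln(k₂/k₁) = ln(1.039e-06/1.530e-01) = ln(6.79085e-06) = -11.8999
Step 3: 1/T₂ - 1/T₁ = 1/200 - 1/324 = 1.913580e-03 K⁻¹
Step 4: Eₐ = -R × ln(k₂/k₁) / (1/T₂ - 1/T₁) = -8.314 × -11.8999 / 1.913580e-03
Step 5: Eₐ = 5.1702e+04 J/mol = 51.7 kJ/mol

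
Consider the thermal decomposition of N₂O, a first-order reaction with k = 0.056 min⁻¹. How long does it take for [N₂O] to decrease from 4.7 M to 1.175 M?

24.76 min

Step 1: For first-order: t = ln([N₂O]₀/[N₂O])/k
Step 2: t = ln(4.7/1.175)/0.056
Step 3: t = ln(4)/0.056
Step 4: t = 1.386/0.056 = 24.76 min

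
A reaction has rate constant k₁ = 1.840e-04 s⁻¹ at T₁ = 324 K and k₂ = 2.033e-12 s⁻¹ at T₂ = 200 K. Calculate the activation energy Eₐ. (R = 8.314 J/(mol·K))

79.6 kJ/mol

Step 1: Use the two-temperature Arrhenius form: ln(k₂/k₁) = -Eₐ/R × (1/T₂ - 1/T₁)
Step 2: ln(k₂/k₁) = ln(2.033e-12/1.840e-04) = ln(1.10489e-08) = -18.3209
Step 3: 1/T₂ - 1/T₁ = 1/200 - 1/324 = 1.913580e-03 K⁻¹
Step 4: Eₐ = -R × ln(k₂/k₁) / (1/T₂ - 1/T₁) = -8.314 × -18.3209 / 1.913580e-03
Step 5: Eₐ = 7.9600e+04 J/mol = 79.6 kJ/mol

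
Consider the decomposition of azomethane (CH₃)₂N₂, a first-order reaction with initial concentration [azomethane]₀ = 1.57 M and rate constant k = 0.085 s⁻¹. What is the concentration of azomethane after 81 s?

0.001606 M

Step 1: For a first-order reaction: [azomethane] = [azomethane]₀ × e^(-kt)
Step 2: [azomethane] = 1.57 × e^(-0.085 × 81)
Step 3: [azomethane] = 1.57 × e^(-6.885)
Step 4: [azomethane] = 1.57 × 0.00102302 = 0.001606 M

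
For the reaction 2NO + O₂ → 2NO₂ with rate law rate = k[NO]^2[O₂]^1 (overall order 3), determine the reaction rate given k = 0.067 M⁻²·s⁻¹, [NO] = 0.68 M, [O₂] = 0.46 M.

0.01425 M/s

Step 1: The rate law is rate = k[NO]^2[O₂]^1, overall order = 2+1 = 3
Step 2: Substitute values: rate = 0.067 × (0.68)^2 × (0.46)^1
Step 3: rate = 0.067 × 0.4624 × 0.46 = 0.0142512 M/s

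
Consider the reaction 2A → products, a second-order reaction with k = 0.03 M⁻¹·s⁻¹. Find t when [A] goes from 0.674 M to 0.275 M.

71.76 s

Step 1: For second-order: t = (1/[A] - 1/[A]₀)/k
Step 2: t = (1/0.275 - 1/0.674)/0.03
Step 3: t = (3.636 - 1.484)/0.03
Step 4: t = 2.153/0.03 = 71.76 s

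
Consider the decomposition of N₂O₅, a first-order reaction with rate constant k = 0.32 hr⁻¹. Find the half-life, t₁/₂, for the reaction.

2.166 hr

Step 1: For a first-order reaction, t₁/₂ = ln(2)/k
Step 2: t₁/₂ = ln(2)/0.32
Step 3: t₁/₂ = 0.6931/0.32 = 2.166 hr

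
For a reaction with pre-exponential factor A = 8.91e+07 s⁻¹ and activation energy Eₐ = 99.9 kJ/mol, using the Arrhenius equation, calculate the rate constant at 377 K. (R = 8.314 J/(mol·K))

1.28e-06 s⁻¹

Step 1: Use the Arrhenius equation: k = A × exp(-Eₐ/RT)
Step 2: Convert Eₐ to J/mol: 99.9 kJ/mol = 99900 J/mol
Step 3: Calculate the exponent: -Eₐ/(RT) = -99900/(8.314 × 377) = -31.87235
Step 4: k = 8.91e+07 × exp(-31.87235)
Step 5: k = 8.91e+07 × 1.43885e-14 = 1.2820e-06 s⁻¹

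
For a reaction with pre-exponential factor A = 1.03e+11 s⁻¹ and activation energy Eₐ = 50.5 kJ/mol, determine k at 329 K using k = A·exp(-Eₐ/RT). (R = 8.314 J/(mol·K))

9.88e+02 s⁻¹

Step 1: Use the Arrhenius equation: k = A × exp(-Eₐ/RT)
Step 2: Convert Eₐ to J/mol: 50.5 kJ/mol = 50500 J/mol
Step 3: Calculate the exponent: -Eₐ/(RT) = -50500/(8.314 × 329) = -18.46229
Step 4: k = 1.03e+11 × exp(-18.46229)
Step 5: k = 1.03e+11 × 9.59245e-09 = 9.8802e+02 s⁻¹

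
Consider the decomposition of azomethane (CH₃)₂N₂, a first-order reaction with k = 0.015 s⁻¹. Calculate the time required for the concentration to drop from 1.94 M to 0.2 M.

151.5 s

Step 1: For first-order: t = ln([azomethane]₀/[azomethane])/k
Step 2: t = ln(1.94/0.2)/0.015
Step 3: t = ln(9.7)/0.015
Step 4: t = 2.272/0.015 = 151.5 s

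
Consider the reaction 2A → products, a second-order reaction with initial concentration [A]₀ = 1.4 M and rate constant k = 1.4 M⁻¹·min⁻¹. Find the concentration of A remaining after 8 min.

0.08393 M

Step 1: For a second-order reaction: 1/[A] = 1/[A]₀ + kt
Step 2: 1/[A] = 1/1.4 + 1.4 × 8
Step 3: 1/[A] = 0.7143 + 11.2 = 11.91
Step 4: [A] = 1/11.91 = 0.08393 M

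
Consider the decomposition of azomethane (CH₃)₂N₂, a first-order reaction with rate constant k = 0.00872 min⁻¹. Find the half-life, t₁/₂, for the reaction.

79.49 min

Step 1: For a first-order reaction, t₁/₂ = ln(2)/k
Step 2: t₁/₂ = ln(2)/0.00872
Step 3: t₁/₂ = 0.6931/0.00872 = 79.49 min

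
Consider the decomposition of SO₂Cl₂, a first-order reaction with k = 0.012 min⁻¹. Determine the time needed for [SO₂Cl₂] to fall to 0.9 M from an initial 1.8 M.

57.76 min

Step 1: For first-order: t = ln([SO₂Cl₂]₀/[SO₂Cl₂])/k
Step 2: t = ln(1.8/0.9)/0.012
Step 3: t = ln(2)/0.012
Step 4: t = 0.6931/0.012 = 57.76 min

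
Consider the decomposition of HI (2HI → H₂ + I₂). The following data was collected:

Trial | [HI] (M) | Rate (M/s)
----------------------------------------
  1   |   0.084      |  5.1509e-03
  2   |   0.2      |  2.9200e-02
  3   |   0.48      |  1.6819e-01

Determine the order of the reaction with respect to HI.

second order (2)

Step 1: Compare trials to find order n where rate₂/rate₁ = ([HI]₂/[HI]₁)^n
Step 2: rate₂/rate₁ = 2.9200e-02/5.1509e-03 = 5.669
Step 3: [HI]₂/[HI]₁ = 0.2/0.084 = 2.381
Step 4: n = ln(5.669)/ln(2.381) = 2.00 ≈ 2
Step 5: The reaction is second order in HI.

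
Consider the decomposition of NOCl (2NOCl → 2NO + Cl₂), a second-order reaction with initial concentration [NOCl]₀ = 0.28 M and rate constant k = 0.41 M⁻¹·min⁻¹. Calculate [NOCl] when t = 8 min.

0.146 M

Step 1: For a second-order reaction: 1/[NOCl] = 1/[NOCl]₀ + kt
Step 2: 1/[NOCl] = 1/0.28 + 0.41 × 8
Step 3: 1/[NOCl] = 3.571 + 3.28 = 6.851
Step 4: [NOCl] = 1/6.851 = 0.146 M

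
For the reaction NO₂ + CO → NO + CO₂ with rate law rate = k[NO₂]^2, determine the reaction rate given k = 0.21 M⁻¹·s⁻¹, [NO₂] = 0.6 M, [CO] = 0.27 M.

0.0756 M/s

Step 1: The rate law is rate = k[NO₂]^2
Step 2: Note that the rate does not depend on [CO] (zero order in CO).
Step 3: rate = 0.21 × (0.6)^2 = 0.0756 M/s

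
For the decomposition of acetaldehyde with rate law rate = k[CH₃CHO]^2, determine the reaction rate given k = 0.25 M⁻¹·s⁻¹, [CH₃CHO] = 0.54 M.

0.0729 M/s

Step 1: Identify the rate law: rate = k[CH₃CHO]^2
Step 2: Substitute values: rate = 0.25 × (0.54)^2
Step 3: Calculate: rate = 0.25 × 0.2916 = 0.0729 M/s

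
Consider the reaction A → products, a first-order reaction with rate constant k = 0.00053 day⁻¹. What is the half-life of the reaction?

1308 day

Step 1: For a first-order reaction, t₁/₂ = ln(2)/k
Step 2: t₁/₂ = ln(2)/0.00053
Step 3: t₁/₂ = 0.6931/0.00053 = 1308 day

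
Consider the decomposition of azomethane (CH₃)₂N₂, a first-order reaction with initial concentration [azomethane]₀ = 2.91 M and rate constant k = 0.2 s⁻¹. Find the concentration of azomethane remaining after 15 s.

0.1449 M

Step 1: For a first-order reaction: [azomethane] = [azomethane]₀ × e^(-kt)
Step 2: [azomethane] = 2.91 × e^(-0.2 × 15)
Step 3: [azomethane] = 2.91 × e^(-3)
Step 4: [azomethane] = 2.91 × 0.0497871 = 0.1449 M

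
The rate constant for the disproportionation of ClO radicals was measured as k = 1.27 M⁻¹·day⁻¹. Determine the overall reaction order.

second order (2)

Step 1: The units of k for an nth-order reaction are (concentration)^(1-n)·(time)⁻¹.
Step 2: Here k has units M⁻¹·day⁻¹, so the concentration exponent is -1.
Step 3: 1 - n = -1 ⇒ n = 2. The reaction is second order.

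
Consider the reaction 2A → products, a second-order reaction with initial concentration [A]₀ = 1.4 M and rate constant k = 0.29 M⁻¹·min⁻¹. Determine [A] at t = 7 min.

0.3644 M

Step 1: For a second-order reaction: 1/[A] = 1/[A]₀ + kt
Step 2: 1/[A] = 1/1.4 + 0.29 × 7
Step 3: 1/[A] = 0.7143 + 2.03 = 2.744
Step 4: [A] = 1/2.744 = 0.3644 M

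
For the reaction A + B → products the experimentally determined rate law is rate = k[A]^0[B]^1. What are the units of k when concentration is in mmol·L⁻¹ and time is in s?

s⁻¹

Step 1: Overall order = 0 + 1 = 1.
Step 2: rate has units mmol·L⁻¹·s⁻¹; [A]^0[B]^1 has units (mmol·L⁻¹)^1.
Step 3: k = rate/([A]^0[B]^1), so units of k = (mmol·L⁻¹)^(1-1)·s⁻¹ = s⁻¹.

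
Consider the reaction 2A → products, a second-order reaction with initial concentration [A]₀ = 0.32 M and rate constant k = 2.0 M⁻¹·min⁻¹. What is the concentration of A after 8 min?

0.05229 M

Step 1: For a second-order reaction: 1/[A] = 1/[A]₀ + kt
Step 2: 1/[A] = 1/0.32 + 2.0 × 8
Step 3: 1/[A] = 3.125 + 16 = 19.12
Step 4: [A] = 1/19.12 = 0.05229 M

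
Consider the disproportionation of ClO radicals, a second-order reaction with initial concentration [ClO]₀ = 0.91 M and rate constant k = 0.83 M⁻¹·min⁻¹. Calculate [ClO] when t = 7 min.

0.1447 M

Step 1: For a second-order reaction: 1/[ClO] = 1/[ClO]₀ + kt
Step 2: 1/[ClO] = 1/0.91 + 0.83 × 7
Step 3: 1/[ClO] = 1.099 + 5.81 = 6.909
Step 4: [ClO] = 1/6.909 = 0.1447 M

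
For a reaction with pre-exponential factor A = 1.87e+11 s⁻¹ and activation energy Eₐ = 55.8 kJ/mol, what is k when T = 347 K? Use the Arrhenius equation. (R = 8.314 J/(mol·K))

7.44e+02 s⁻¹

Step 1: Use the Arrhenius equation: k = A × exp(-Eₐ/RT)
Step 2: Convert Eₐ to J/mol: 55.8 kJ/mol = 55800 J/mol
Step 3: Calculate the exponent: -Eₐ/(RT) = -55800/(8.314 × 347) = -19.34170
Step 4: k = 1.87e+11 × exp(-19.34170)
Step 5: k = 1.87e+11 × 3.98113e-09 = 7.4447e+02 s⁻¹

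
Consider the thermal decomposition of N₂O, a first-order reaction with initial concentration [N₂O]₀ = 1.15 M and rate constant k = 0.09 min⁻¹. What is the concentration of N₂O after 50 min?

0.01278 M

Step 1: For a first-order reaction: [N₂O] = [N₂O]₀ × e^(-kt)
Step 2: [N₂O] = 1.15 × e^(-0.09 × 50)
Step 3: [N₂O] = 1.15 × e^(-4.5)
Step 4: [N₂O] = 1.15 × 0.011109 = 0.01278 M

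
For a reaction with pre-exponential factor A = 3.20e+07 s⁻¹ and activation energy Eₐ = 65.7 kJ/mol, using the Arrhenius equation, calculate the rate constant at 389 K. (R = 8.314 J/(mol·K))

4.82e-02 s⁻¹

Step 1: Use the Arrhenius equation: k = A × exp(-Eₐ/RT)
Step 2: Convert Eₐ to J/mol: 65.7 kJ/mol = 65700 J/mol
Step 3: Calculate the exponent: -Eₐ/(RT) = -65700/(8.314 × 389) = -20.31448
Step 4: k = 3.20e+07 × exp(-20.31448)
Step 5: k = 3.20e+07 × 1.50499e-09 = 4.8160e-02 s⁻¹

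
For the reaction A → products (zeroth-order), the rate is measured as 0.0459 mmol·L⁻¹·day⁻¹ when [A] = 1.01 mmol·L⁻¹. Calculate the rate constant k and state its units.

0.0459 mmol·L⁻¹·day⁻¹

Step 1: For a zeroth-order reaction, rate = k (independent of concentration).
Step 2: k = rate = 0.0459 mmol·L⁻¹·day⁻¹.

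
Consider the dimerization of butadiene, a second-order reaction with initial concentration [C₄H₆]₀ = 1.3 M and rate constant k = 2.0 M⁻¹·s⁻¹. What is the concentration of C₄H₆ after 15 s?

0.0325 M

Step 1: For a second-order reaction: 1/[C₄H₆] = 1/[C₄H₆]₀ + kt
Step 2: 1/[C₄H₆] = 1/1.3 + 2.0 × 15
Step 3: 1/[C₄H₆] = 0.7692 + 30 = 30.77
Step 4: [C₄H₆] = 1/30.77 = 0.0325 M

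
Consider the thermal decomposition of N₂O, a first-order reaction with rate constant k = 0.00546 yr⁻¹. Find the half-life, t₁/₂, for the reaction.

127 yr

Step 1: For a first-order reaction, t₁/₂ = ln(2)/k
Step 2: t₁/₂ = ln(2)/0.00546
Step 3: t₁/₂ = 0.6931/0.00546 = 127 yr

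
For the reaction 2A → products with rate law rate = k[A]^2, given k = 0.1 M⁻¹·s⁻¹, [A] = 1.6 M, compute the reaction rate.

0.256 M/s

Step 1: Identify the rate law: rate = k[A]^2
Step 2: Substitute values: rate = 0.1 × (1.6)^2
Step 3: Calculate: rate = 0.1 × 2.56 = 0.256 M/s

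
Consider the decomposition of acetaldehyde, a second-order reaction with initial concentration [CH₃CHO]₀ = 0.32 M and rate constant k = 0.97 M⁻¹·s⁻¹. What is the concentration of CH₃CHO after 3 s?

0.1657 M

Step 1: For a second-order reaction: 1/[CH₃CHO] = 1/[CH₃CHO]₀ + kt
Step 2: 1/[CH₃CHO] = 1/0.32 + 0.97 × 3
Step 3: 1/[CH₃CHO] = 3.125 + 2.91 = 6.035
Step 4: [CH₃CHO] = 1/6.035 = 0.1657 M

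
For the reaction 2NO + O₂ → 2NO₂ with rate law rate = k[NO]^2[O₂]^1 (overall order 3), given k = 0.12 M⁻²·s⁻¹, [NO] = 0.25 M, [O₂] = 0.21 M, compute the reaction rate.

0.001575 M/s

Step 1: The rate law is rate = k[NO]^2[O₂]^1, overall order = 2+1 = 3
Step 2: Substitute values: rate = 0.12 × (0.25)^2 × (0.21)^1
Step 3: rate = 0.12 × 0.0625 × 0.21 = 0.001575 M/s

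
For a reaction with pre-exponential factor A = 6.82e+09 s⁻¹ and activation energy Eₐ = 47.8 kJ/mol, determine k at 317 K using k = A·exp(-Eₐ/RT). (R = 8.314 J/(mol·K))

9.06e+01 s⁻¹

Step 1: Use the Arrhenius equation: k = A × exp(-Eₐ/RT)
Step 2: Convert Eₐ to J/mol: 47.8 kJ/mol = 47800 J/mol
Step 3: Calculate the exponent: -Eₐ/(RT) = -47800/(8.314 × 317) = -18.13671
Step 4: k = 6.82e+09 × exp(-18.13671)
Step 5: k = 6.82e+09 × 1.32839e-08 = 9.0596e+01 s⁻¹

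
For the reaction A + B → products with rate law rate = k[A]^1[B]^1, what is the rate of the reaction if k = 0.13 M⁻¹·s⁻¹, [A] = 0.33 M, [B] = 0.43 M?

0.01845 M/s

Step 1: The rate law is rate = k[A]^1[B]^1
Step 2: Substitute: rate = 0.13 × (0.33)^1 × (0.43)^1
Step 3: rate = 0.13 × 0.33 × 0.43 = 0.018447 M/s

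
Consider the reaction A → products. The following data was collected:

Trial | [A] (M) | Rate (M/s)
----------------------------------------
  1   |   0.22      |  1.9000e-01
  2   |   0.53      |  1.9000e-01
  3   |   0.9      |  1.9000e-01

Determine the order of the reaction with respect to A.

zeroth order (0)

Step 1: Compare trials - when concentration changes, rate stays constant.
Step 2: rate₂/rate₁ = 1.9000e-01/1.9000e-01 = 1
Step 3: [A]₂/[A]₁ = 0.53/0.22 = 2.409
Step 4: Since rate ratio ≈ (conc ratio)^0, the reaction is zeroth order.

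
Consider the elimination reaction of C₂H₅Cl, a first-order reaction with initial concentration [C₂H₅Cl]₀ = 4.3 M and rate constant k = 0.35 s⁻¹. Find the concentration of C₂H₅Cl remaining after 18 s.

0.007896 M

Step 1: For a first-order reaction: [C₂H₅Cl] = [C₂H₅Cl]₀ × e^(-kt)
Step 2: [C₂H₅Cl] = 4.3 × e^(-0.35 × 18)
Step 3: [C₂H₅Cl] = 4.3 × e^(-6.3)
Step 4: [C₂H₅Cl] = 4.3 × 0.0018363 = 0.007896 M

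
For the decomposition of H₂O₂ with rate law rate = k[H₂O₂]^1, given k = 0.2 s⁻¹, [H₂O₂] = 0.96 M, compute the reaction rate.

0.192 M/s

Step 1: Identify the rate law: rate = k[H₂O₂]^1
Step 2: Substitute values: rate = 0.2 × (0.96)^1
Step 3: Calculate: rate = 0.2 × 0.96 = 0.192 M/s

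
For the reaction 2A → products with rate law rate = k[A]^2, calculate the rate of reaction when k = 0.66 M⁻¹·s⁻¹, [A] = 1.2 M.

0.9504 M/s

Step 1: Identify the rate law: rate = k[A]^2
Step 2: Substitute values: rate = 0.66 × (1.2)^2
Step 3: Calculate: rate = 0.66 × 1.44 = 0.9504 M/s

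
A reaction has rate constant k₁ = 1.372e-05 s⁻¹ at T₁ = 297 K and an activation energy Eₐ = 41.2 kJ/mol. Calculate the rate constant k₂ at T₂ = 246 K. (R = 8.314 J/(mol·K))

4.316e-07 s⁻¹

Step 1: Use the two-temperature Arrhenius form: ln(k₂/k₁) = -Eₐ/R × (1/T₂ - 1/T₁)
Step 2: Convert Eₐ to J/mol: 41.2 kJ/mol = 41200 J/mol
Step 3: 1/T₂ - 1/T₁ = 1/246 - 1/297 = 6.980373e-04 K⁻¹
Step 4: ln(k₂/k₁) = -41200/8.314 × 6.980373e-04 = -3.45912
Step 5: k₂ = k₁ × exp(-3.45912) = 1.372e-05 × 3.14574e-02 = 4.316e-07 s⁻¹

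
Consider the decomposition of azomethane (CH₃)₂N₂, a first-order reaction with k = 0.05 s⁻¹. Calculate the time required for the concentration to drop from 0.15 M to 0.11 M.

6.203 s

Step 1: For first-order: t = ln([azomethane]₀/[azomethane])/k
Step 2: t = ln(0.15/0.11)/0.05
Step 3: t = ln(1.364)/0.05
Step 4: t = 0.3102/0.05 = 6.203 s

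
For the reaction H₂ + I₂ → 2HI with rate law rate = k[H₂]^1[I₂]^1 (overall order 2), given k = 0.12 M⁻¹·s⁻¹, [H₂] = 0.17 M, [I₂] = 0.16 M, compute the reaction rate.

0.003264 M/s

Step 1: The rate law is rate = k[H₂]^1[I₂]^1, overall order = 1+1 = 2
Step 2: Substitute values: rate = 0.12 × (0.17)^1 × (0.16)^1
Step 3: rate = 0.12 × 0.17 × 0.16 = 0.003264 M/s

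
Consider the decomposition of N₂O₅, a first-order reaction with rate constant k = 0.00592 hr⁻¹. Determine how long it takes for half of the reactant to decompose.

117.1 hr

Step 1: For a first-order reaction, t₁/₂ = ln(2)/k
Step 2: t₁/₂ = ln(2)/0.00592
Step 3: t₁/₂ = 0.6931/0.00592 = 117.1 hr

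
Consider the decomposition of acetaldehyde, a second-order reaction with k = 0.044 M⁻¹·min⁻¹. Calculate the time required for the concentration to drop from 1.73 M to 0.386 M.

45.74 min

Step 1: For second-order: t = (1/[CH₃CHO] - 1/[CH₃CHO]₀)/k
Step 2: t = (1/0.386 - 1/1.73)/0.044
Step 3: t = (2.591 - 0.578)/0.044
Step 4: t = 2.013/0.044 = 45.74 min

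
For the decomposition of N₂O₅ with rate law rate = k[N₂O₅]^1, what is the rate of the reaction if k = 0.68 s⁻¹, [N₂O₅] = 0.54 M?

0.3672 M/s

Step 1: Identify the rate law: rate = k[N₂O₅]^1
Step 2: Substitute values: rate = 0.68 × (0.54)^1
Step 3: Calculate: rate = 0.68 × 0.54 = 0.3672 M/s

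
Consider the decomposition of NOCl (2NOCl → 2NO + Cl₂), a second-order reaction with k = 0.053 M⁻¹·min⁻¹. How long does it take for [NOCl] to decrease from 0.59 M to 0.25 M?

43.49 min

Step 1: For second-order: t = (1/[NOCl] - 1/[NOCl]₀)/k
Step 2: t = (1/0.25 - 1/0.59)/0.053
Step 3: t = (4 - 1.695)/0.053
Step 4: t = 2.305/0.053 = 43.49 min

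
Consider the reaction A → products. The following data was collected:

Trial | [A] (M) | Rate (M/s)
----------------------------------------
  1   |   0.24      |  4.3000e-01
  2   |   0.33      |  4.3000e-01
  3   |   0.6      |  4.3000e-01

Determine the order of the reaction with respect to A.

zeroth order (0)

Step 1: Compare trials - when concentration changes, rate stays constant.
Step 2: rate₂/rate₁ = 4.3000e-01/4.3000e-01 = 1
Step 3: [A]₂/[A]₁ = 0.33/0.24 = 1.375
Step 4: Since rate ratio ≈ (conc ratio)^0, the reaction is zeroth order.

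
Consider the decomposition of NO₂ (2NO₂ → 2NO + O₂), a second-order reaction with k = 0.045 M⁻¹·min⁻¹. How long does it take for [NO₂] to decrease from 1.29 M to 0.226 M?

81.1 min

Step 1: For second-order: t = (1/[NO₂] - 1/[NO₂]₀)/k
Step 2: t = (1/0.226 - 1/1.29)/0.045
Step 3: t = (4.425 - 0.7752)/0.045
Step 4: t = 3.65/0.045 = 81.1 min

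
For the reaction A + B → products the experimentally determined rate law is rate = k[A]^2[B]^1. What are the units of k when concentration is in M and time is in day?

M⁻²·day⁻¹

Step 1: Overall order = 2 + 1 = 3.
Step 2: rate has units M·day⁻¹; [A]^2[B]^1 has units M^3.
Step 3: k = rate/([A]^2[B]^1), so units of k = M^(1-3)·day⁻¹ = M⁻²·day⁻¹.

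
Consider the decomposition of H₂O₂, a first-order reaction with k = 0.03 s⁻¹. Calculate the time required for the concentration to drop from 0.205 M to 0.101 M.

23.6 s

Step 1: For first-order: t = ln([H₂O₂]₀/[H₂O₂])/k
Step 2: t = ln(0.205/0.101)/0.03
Step 3: t = ln(2.03)/0.03
Step 4: t = 0.7079/0.03 = 23.6 s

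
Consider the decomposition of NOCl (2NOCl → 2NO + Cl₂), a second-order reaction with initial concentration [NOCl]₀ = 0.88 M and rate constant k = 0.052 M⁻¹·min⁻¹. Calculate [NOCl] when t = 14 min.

0.5364 M

Step 1: For a second-order reaction: 1/[NOCl] = 1/[NOCl]₀ + kt
Step 2: 1/[NOCl] = 1/0.88 + 0.052 × 14
Step 3: 1/[NOCl] = 1.136 + 0.728 = 1.864
Step 4: [NOCl] = 1/1.864 = 0.5364 M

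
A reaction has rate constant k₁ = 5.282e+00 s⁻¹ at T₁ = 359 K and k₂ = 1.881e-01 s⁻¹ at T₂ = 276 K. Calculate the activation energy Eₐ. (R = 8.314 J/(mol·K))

33.1 kJ/mol

Step 1: Use the two-temperature Arrhenius form: ln(k₂/k₁) = -Eₐ/R × (1/T₂ - 1/T₁)
Step 2: ln(k₂/k₁) = ln(1.881e-01/5.282e+00) = ln(0.0356115) = -3.33509
Step 3: 1/T₂ - 1/T₁ = 1/276 - 1/359 = 8.376731e-04 K⁻¹
Step 4: Eₐ = -R × ln(k₂/k₁) / (1/T₂ - 1/T₁) = -8.314 × -3.33509 / 8.376731e-04
Step 5: Eₐ = 3.3101e+04 J/mol = 33.1 kJ/mol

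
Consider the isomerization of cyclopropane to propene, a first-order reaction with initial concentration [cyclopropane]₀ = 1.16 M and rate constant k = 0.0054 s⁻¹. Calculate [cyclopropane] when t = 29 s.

0.9919 M

Step 1: For a first-order reaction: [cyclopropane] = [cyclopropane]₀ × e^(-kt)
Step 2: [cyclopropane] = 1.16 × e^(-0.0054 × 29)
Step 3: [cyclopropane] = 1.16 × e^(-0.1566)
Step 4: [cyclopropane] = 1.16 × 0.855046 = 0.9919 M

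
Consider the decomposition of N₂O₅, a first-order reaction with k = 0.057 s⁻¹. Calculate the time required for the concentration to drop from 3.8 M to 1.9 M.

12.16 s

Step 1: For first-order: t = ln([N₂O₅]₀/[N₂O₅])/k
Step 2: t = ln(3.8/1.9)/0.057
Step 3: t = ln(2)/0.057
Step 4: t = 0.6931/0.057 = 12.16 s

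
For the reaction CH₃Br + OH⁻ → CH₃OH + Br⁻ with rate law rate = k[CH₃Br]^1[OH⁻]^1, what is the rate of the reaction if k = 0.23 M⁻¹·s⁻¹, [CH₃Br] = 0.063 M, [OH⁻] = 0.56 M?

0.008114 M/s

Step 1: The rate law is rate = k[CH₃Br]^1[OH⁻]^1
Step 2: Substitute: rate = 0.23 × (0.063)^1 × (0.56)^1
Step 3: rate = 0.23 × 0.063 × 0.56 = 0.0081144 M/s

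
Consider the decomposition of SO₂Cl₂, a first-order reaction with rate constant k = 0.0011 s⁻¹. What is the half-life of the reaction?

630.1 s

Step 1: For a first-order reaction, t₁/₂ = ln(2)/k
Step 2: t₁/₂ = ln(2)/0.0011
Step 3: t₁/₂ = 0.6931/0.0011 = 630.1 s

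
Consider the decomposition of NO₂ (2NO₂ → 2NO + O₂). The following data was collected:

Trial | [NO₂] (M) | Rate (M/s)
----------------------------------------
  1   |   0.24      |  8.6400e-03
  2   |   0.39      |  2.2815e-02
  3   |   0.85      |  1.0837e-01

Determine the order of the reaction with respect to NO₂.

second order (2)

Step 1: Compare trials to find order n where rate₂/rate₁ = ([NO₂]₂/[NO₂]₁)^n
Step 2: rate₂/rate₁ = 2.2815e-02/8.6400e-03 = 2.641
Step 3: [NO₂]₂/[NO₂]₁ = 0.39/0.24 = 1.625
Step 4: n = ln(2.641)/ln(1.625) = 2.00 ≈ 2
Step 5: The reaction is second order in NO₂.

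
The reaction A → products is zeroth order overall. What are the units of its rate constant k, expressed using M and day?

M·day⁻¹

Step 1: For overall order n, rate = k × (concentration)^n.
Step 2: Rate has units M·day⁻¹; concentration term has units M^0.
Step 3: k = rate / (concentration)^n, so units of k = M^(1-0)·day⁻¹ = M·day⁻¹.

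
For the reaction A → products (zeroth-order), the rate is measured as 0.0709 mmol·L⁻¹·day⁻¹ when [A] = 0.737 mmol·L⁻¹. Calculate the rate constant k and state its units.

0.0709 mmol·L⁻¹·day⁻¹

Step 1: For a zeroth-order reaction, rate = k (independent of concentration).
Step 2: k = rate = 0.0709 mmol·L⁻¹·day⁻¹.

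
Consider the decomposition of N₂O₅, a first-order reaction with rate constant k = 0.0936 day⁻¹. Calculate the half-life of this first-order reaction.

7.405 day

Step 1: For a first-order reaction, t₁/₂ = ln(2)/k
Step 2: t₁/₂ = ln(2)/0.0936
Step 3: t₁/₂ = 0.6931/0.0936 = 7.405 day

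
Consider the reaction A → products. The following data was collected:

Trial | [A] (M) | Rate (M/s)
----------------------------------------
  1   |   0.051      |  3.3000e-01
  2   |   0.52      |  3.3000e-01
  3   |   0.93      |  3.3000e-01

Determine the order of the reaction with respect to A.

zeroth order (0)

Step 1: Compare trials - when concentration changes, rate stays constant.
Step 2: rate₂/rate₁ = 3.3000e-01/3.3000e-01 = 1
Step 3: [A]₂/[A]₁ = 0.52/0.051 = 10.2
Step 4: Since rate ratio ≈ (conc ratio)^0, the reaction is zeroth order.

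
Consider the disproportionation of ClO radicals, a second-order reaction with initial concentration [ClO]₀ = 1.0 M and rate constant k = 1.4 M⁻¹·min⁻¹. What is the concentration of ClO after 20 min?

0.03448 M

Step 1: For a second-order reaction: 1/[ClO] = 1/[ClO]₀ + kt
Step 2: 1/[ClO] = 1/1.0 + 1.4 × 20
Step 3: 1/[ClO] = 1 + 28 = 29
Step 4: [ClO] = 1/29 = 0.03448 M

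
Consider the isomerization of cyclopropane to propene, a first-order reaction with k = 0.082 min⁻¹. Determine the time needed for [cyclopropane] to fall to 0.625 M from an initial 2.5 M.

16.91 min

Step 1: For first-order: t = ln([cyclopropane]₀/[cyclopropane])/k
Step 2: t = ln(2.5/0.625)/0.082
Step 3: t = ln(4)/0.082
Step 4: t = 1.386/0.082 = 16.91 min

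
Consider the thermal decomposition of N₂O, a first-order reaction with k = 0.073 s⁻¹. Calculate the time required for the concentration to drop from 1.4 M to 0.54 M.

13.05 s

Step 1: For first-order: t = ln([N₂O]₀/[N₂O])/k
Step 2: t = ln(1.4/0.54)/0.073
Step 3: t = ln(2.593)/0.073
Step 4: t = 0.9527/0.073 = 13.05 s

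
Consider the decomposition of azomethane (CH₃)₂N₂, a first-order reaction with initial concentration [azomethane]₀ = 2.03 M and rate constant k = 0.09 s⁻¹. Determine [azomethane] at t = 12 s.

0.6894 M

Step 1: For a first-order reaction: [azomethane] = [azomethane]₀ × e^(-kt)
Step 2: [azomethane] = 2.03 × e^(-0.09 × 12)
Step 3: [azomethane] = 2.03 × e^(-1.08)
Step 4: [azomethane] = 2.03 × 0.339596 = 0.6894 M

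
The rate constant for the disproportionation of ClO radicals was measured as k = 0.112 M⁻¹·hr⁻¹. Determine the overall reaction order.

second order (2)

Step 1: The units of k for an nth-order reaction are (concentration)^(1-n)·(time)⁻¹.
Step 2: Here k has units M⁻¹·hr⁻¹, so the concentration exponent is -1.
Step 3: 1 - n = -1 ⇒ n = 2. The reaction is second order.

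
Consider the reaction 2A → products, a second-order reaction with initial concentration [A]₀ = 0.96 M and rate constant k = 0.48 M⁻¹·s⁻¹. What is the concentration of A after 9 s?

0.1865 M

Step 1: For a second-order reaction: 1/[A] = 1/[A]₀ + kt
Step 2: 1/[A] = 1/0.96 + 0.48 × 9
Step 3: 1/[A] = 1.042 + 4.32 = 5.362
Step 4: [A] = 1/5.362 = 0.1865 M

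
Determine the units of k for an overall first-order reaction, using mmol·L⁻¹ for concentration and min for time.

min⁻¹

Step 1: For overall order n, rate = k × (concentration)^n.
Step 2: Rate has units mmol·L⁻¹·min⁻¹; concentration term has units (mmol·L⁻¹)^1.
Step 3: k = rate / (concentration)^n, so units of k = (mmol·L⁻¹)^(1-1)·min⁻¹ = min⁻¹.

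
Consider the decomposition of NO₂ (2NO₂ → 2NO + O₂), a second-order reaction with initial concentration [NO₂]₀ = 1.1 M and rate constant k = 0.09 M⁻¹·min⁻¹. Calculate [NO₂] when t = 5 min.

0.7358 M

Step 1: For a second-order reaction: 1/[NO₂] = 1/[NO₂]₀ + kt
Step 2: 1/[NO₂] = 1/1.1 + 0.09 × 5
Step 3: 1/[NO₂] = 0.9091 + 0.45 = 1.359
Step 4: [NO₂] = 1/1.359 = 0.7358 M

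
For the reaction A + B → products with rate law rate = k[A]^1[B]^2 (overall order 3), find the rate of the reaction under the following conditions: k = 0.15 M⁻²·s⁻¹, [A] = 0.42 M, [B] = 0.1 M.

0.00063 M/s

Step 1: The rate law is rate = k[A]^1[B]^2, overall order = 1+2 = 3
Step 2: Substitute values: rate = 0.15 × (0.42)^1 × (0.1)^2
Step 3: rate = 0.15 × 0.42 × 0.01 = 0.00063 M/s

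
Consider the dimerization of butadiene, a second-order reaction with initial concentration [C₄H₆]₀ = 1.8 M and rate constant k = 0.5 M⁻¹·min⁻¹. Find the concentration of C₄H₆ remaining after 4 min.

0.3913 M

Step 1: For a second-order reaction: 1/[C₄H₆] = 1/[C₄H₆]₀ + kt
Step 2: 1/[C₄H₆] = 1/1.8 + 0.5 × 4
Step 3: 1/[C₄H₆] = 0.5556 + 2 = 2.556
Step 4: [C₄H₆] = 1/2.556 = 0.3913 M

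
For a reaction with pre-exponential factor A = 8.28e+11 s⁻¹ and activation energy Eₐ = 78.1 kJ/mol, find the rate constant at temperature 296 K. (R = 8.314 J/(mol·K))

1.37e-02 s⁻¹

Step 1: Use the Arrhenius equation: k = A × exp(-Eₐ/RT)
Step 2: Convert Eₐ to J/mol: 78.1 kJ/mol = 78100 J/mol
Step 3: Calculate the exponent: -Eₐ/(RT) = -78100/(8.314 × 296) = -31.73579
Step 4: k = 8.28e+11 × exp(-31.73579)
Step 5: k = 8.28e+11 × 1.64938e-14 = 1.3657e-02 s⁻¹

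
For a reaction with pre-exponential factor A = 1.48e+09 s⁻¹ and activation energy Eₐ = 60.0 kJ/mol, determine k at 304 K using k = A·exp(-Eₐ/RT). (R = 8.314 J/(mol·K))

7.25e-02 s⁻¹

Step 1: Use the Arrhenius equation: k = A × exp(-Eₐ/RT)
Step 2: Convert Eₐ to J/mol: 60.0 kJ/mol = 60000 J/mol
Step 3: Calculate the exponent: -Eₐ/(RT) = -60000/(8.314 × 304) = -23.73929
Step 4: k = 1.48e+09 × exp(-23.73929)
Step 5: k = 1.48e+09 × 4.89956e-11 = 7.2513e-02 s⁻¹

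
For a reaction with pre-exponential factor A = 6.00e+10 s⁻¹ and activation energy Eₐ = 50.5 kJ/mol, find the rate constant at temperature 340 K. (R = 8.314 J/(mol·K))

1.05e+03 s⁻¹

Step 1: Use the Arrhenius equation: k = A × exp(-Eₐ/RT)
Step 2: Convert Eₐ to J/mol: 50.5 kJ/mol = 50500 J/mol
Step 3: Calculate the exponent: -Eₐ/(RT) = -50500/(8.314 × 340) = -17.86498
Step 4: k = 6.00e+10 × exp(-17.86498)
Step 5: k = 6.00e+10 × 1.74316e-08 = 1.0459e+03 s⁻¹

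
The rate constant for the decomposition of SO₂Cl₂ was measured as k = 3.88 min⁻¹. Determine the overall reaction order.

first order (1)

Step 1: The units of k for an nth-order reaction are (concentration)^(1-n)·(time)⁻¹.
Step 2: Here k has units min⁻¹, so the concentration exponent is 0.
Step 3: 1 - n = 0 ⇒ n = 1. The reaction is first order.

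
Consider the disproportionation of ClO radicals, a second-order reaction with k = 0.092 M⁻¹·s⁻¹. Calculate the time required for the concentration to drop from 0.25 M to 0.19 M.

13.73 s

Step 1: For second-order: t = (1/[ClO] - 1/[ClO]₀)/k
Step 2: t = (1/0.19 - 1/0.25)/0.092
Step 3: t = (5.263 - 4)/0.092
Step 4: t = 1.263/0.092 = 13.73 s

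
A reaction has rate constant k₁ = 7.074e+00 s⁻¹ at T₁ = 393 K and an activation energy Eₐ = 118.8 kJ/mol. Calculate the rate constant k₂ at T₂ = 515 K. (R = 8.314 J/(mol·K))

3.894e+04 s⁻¹

Step 1: Use the two-temperature Arrhenius form: ln(k₂/k₁) = -Eₐ/R × (1/T₂ - 1/T₁)
Step 2: Convert Eₐ to J/mol: 118.8 kJ/mol = 118800 J/mol
Step 3: 1/T₂ - 1/T₁ = 1/515 - 1/393 = -6.027817e-04 K⁻¹
Step 4: ln(k₂/k₁) = -118800/8.314 × -6.027817e-04 = 8.61324
Step 5: k₂ = k₁ × exp(8.61324) = 7.074e+00 × 5.50405e+03 = 3.894e+04 s⁻¹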